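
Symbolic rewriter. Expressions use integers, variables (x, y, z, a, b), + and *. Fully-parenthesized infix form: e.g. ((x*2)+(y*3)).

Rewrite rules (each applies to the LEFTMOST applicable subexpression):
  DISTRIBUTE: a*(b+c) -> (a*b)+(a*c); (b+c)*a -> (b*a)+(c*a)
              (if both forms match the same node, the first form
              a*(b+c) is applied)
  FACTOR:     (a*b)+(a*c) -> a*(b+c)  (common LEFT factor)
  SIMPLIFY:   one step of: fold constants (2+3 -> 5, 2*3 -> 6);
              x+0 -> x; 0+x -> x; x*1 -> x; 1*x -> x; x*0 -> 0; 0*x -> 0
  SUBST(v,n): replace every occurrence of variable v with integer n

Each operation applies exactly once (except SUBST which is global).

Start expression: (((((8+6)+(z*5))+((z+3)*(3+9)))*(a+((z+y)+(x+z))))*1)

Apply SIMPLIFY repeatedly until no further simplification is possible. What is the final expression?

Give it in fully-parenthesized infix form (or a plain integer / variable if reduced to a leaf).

Start: (((((8+6)+(z*5))+((z+3)*(3+9)))*(a+((z+y)+(x+z))))*1)
Step 1: at root: (((((8+6)+(z*5))+((z+3)*(3+9)))*(a+((z+y)+(x+z))))*1) -> ((((8+6)+(z*5))+((z+3)*(3+9)))*(a+((z+y)+(x+z)))); overall: (((((8+6)+(z*5))+((z+3)*(3+9)))*(a+((z+y)+(x+z))))*1) -> ((((8+6)+(z*5))+((z+3)*(3+9)))*(a+((z+y)+(x+z))))
Step 2: at LLL: (8+6) -> 14; overall: ((((8+6)+(z*5))+((z+3)*(3+9)))*(a+((z+y)+(x+z)))) -> (((14+(z*5))+((z+3)*(3+9)))*(a+((z+y)+(x+z))))
Step 3: at LRR: (3+9) -> 12; overall: (((14+(z*5))+((z+3)*(3+9)))*(a+((z+y)+(x+z)))) -> (((14+(z*5))+((z+3)*12))*(a+((z+y)+(x+z))))
Fixed point: (((14+(z*5))+((z+3)*12))*(a+((z+y)+(x+z))))

Answer: (((14+(z*5))+((z+3)*12))*(a+((z+y)+(x+z))))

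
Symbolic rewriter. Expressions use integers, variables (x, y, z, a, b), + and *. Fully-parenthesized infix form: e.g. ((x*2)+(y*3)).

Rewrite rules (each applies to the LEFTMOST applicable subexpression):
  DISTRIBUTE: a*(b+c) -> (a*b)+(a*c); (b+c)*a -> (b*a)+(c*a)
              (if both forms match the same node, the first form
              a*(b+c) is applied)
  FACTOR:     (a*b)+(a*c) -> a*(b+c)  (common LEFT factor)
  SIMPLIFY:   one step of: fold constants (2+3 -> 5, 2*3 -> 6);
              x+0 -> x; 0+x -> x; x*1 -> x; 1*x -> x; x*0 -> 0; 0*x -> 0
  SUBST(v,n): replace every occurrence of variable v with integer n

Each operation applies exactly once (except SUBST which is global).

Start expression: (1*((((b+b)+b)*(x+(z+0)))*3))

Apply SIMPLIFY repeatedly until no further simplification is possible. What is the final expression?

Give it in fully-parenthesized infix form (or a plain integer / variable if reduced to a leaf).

Answer: ((((b+b)+b)*(x+z))*3)

Derivation:
Start: (1*((((b+b)+b)*(x+(z+0)))*3))
Step 1: at root: (1*((((b+b)+b)*(x+(z+0)))*3)) -> ((((b+b)+b)*(x+(z+0)))*3); overall: (1*((((b+b)+b)*(x+(z+0)))*3)) -> ((((b+b)+b)*(x+(z+0)))*3)
Step 2: at LRR: (z+0) -> z; overall: ((((b+b)+b)*(x+(z+0)))*3) -> ((((b+b)+b)*(x+z))*3)
Fixed point: ((((b+b)+b)*(x+z))*3)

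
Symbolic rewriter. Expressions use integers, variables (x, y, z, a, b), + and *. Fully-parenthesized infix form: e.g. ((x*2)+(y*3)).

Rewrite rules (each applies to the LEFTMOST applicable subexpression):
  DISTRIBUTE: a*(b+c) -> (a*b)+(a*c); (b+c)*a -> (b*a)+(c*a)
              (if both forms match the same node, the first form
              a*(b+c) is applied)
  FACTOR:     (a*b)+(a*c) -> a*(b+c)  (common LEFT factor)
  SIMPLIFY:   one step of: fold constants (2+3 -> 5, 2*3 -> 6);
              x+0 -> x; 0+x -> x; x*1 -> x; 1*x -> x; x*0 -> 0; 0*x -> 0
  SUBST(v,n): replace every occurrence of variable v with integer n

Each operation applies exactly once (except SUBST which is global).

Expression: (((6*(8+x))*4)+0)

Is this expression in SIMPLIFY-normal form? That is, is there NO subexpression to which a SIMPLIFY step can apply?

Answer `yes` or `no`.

Answer: no

Derivation:
Expression: (((6*(8+x))*4)+0)
Scanning for simplifiable subexpressions (pre-order)...
  at root: (((6*(8+x))*4)+0) (SIMPLIFIABLE)
  at L: ((6*(8+x))*4) (not simplifiable)
  at LL: (6*(8+x)) (not simplifiable)
  at LLR: (8+x) (not simplifiable)
Found simplifiable subexpr at path root: (((6*(8+x))*4)+0)
One SIMPLIFY step would give: ((6*(8+x))*4)
-> NOT in normal form.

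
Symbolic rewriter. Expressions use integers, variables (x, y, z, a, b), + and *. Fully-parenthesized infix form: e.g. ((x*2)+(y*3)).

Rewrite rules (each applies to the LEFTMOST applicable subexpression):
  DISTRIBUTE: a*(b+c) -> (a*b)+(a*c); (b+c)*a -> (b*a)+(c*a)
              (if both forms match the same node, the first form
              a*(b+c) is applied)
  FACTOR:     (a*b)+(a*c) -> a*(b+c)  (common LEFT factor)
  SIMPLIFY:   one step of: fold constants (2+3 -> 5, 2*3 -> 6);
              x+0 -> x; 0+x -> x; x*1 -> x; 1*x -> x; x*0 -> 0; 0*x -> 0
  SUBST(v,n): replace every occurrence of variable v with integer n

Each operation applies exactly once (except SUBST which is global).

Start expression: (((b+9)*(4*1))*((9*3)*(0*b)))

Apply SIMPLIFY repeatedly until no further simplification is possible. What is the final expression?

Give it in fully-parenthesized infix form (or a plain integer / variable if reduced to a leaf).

Start: (((b+9)*(4*1))*((9*3)*(0*b)))
Step 1: at LR: (4*1) -> 4; overall: (((b+9)*(4*1))*((9*3)*(0*b))) -> (((b+9)*4)*((9*3)*(0*b)))
Step 2: at RL: (9*3) -> 27; overall: (((b+9)*4)*((9*3)*(0*b))) -> (((b+9)*4)*(27*(0*b)))
Step 3: at RR: (0*b) -> 0; overall: (((b+9)*4)*(27*(0*b))) -> (((b+9)*4)*(27*0))
Step 4: at R: (27*0) -> 0; overall: (((b+9)*4)*(27*0)) -> (((b+9)*4)*0)
Step 5: at root: (((b+9)*4)*0) -> 0; overall: (((b+9)*4)*0) -> 0
Fixed point: 0

Answer: 0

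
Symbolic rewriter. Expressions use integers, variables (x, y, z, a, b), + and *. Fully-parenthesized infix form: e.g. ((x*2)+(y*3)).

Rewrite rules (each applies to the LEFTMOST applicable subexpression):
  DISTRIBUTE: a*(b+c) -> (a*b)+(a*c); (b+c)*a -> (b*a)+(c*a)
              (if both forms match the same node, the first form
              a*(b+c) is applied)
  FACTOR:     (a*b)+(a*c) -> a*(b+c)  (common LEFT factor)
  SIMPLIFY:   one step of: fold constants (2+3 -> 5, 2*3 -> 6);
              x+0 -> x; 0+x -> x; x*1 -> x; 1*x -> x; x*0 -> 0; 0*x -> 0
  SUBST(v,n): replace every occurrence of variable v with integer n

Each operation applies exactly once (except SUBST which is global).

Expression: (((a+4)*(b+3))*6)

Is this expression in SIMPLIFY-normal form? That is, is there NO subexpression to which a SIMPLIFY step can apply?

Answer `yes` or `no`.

Answer: yes

Derivation:
Expression: (((a+4)*(b+3))*6)
Scanning for simplifiable subexpressions (pre-order)...
  at root: (((a+4)*(b+3))*6) (not simplifiable)
  at L: ((a+4)*(b+3)) (not simplifiable)
  at LL: (a+4) (not simplifiable)
  at LR: (b+3) (not simplifiable)
Result: no simplifiable subexpression found -> normal form.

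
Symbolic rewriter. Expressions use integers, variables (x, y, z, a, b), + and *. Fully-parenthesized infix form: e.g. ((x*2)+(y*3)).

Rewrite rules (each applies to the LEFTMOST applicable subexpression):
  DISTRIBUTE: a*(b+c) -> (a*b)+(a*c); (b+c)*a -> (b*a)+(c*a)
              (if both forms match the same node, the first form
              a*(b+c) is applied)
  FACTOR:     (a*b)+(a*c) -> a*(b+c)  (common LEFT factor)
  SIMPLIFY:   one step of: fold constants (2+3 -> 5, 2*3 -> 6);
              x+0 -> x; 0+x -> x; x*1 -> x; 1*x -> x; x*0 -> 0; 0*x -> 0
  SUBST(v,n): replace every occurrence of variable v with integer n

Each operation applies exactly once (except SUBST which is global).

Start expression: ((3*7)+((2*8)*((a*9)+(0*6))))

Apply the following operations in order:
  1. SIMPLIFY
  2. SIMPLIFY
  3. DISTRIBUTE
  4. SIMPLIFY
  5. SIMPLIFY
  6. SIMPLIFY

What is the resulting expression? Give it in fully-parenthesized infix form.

Start: ((3*7)+((2*8)*((a*9)+(0*6))))
Apply SIMPLIFY at L (target: (3*7)): ((3*7)+((2*8)*((a*9)+(0*6)))) -> (21+((2*8)*((a*9)+(0*6))))
Apply SIMPLIFY at RL (target: (2*8)): (21+((2*8)*((a*9)+(0*6)))) -> (21+(16*((a*9)+(0*6))))
Apply DISTRIBUTE at R (target: (16*((a*9)+(0*6)))): (21+(16*((a*9)+(0*6)))) -> (21+((16*(a*9))+(16*(0*6))))
Apply SIMPLIFY at RRR (target: (0*6)): (21+((16*(a*9))+(16*(0*6)))) -> (21+((16*(a*9))+(16*0)))
Apply SIMPLIFY at RR (target: (16*0)): (21+((16*(a*9))+(16*0))) -> (21+((16*(a*9))+0))
Apply SIMPLIFY at R (target: ((16*(a*9))+0)): (21+((16*(a*9))+0)) -> (21+(16*(a*9)))

Answer: (21+(16*(a*9)))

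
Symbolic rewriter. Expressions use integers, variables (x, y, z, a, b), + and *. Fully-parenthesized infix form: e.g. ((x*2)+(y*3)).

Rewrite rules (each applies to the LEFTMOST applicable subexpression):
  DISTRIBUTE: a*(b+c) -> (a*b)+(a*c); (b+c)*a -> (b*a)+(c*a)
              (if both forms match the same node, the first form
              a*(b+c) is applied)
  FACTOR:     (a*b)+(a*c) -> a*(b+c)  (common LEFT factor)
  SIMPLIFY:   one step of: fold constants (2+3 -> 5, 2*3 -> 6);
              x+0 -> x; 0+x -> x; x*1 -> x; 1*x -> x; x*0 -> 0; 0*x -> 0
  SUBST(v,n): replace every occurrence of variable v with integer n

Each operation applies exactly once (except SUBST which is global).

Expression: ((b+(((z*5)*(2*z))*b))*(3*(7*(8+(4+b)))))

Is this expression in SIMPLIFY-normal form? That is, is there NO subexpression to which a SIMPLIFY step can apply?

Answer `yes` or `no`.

Expression: ((b+(((z*5)*(2*z))*b))*(3*(7*(8+(4+b)))))
Scanning for simplifiable subexpressions (pre-order)...
  at root: ((b+(((z*5)*(2*z))*b))*(3*(7*(8+(4+b))))) (not simplifiable)
  at L: (b+(((z*5)*(2*z))*b)) (not simplifiable)
  at LR: (((z*5)*(2*z))*b) (not simplifiable)
  at LRL: ((z*5)*(2*z)) (not simplifiable)
  at LRLL: (z*5) (not simplifiable)
  at LRLR: (2*z) (not simplifiable)
  at R: (3*(7*(8+(4+b)))) (not simplifiable)
  at RR: (7*(8+(4+b))) (not simplifiable)
  at RRR: (8+(4+b)) (not simplifiable)
  at RRRR: (4+b) (not simplifiable)
Result: no simplifiable subexpression found -> normal form.

Answer: yes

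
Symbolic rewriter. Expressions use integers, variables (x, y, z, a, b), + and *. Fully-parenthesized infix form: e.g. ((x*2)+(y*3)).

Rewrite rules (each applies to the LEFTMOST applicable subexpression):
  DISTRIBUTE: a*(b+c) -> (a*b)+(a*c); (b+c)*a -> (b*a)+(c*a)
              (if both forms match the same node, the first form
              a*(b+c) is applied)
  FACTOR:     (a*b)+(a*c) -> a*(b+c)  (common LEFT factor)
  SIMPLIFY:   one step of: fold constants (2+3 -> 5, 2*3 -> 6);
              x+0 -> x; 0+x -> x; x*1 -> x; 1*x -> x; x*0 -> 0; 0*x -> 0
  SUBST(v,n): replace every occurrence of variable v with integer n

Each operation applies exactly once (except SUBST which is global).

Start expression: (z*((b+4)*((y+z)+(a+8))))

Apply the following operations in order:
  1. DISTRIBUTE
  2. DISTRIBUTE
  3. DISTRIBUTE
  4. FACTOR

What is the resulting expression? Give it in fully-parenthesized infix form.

Answer: (z*((((b+4)*y)+((b+4)*z))+((b+4)*(a+8))))

Derivation:
Start: (z*((b+4)*((y+z)+(a+8))))
Apply DISTRIBUTE at R (target: ((b+4)*((y+z)+(a+8)))): (z*((b+4)*((y+z)+(a+8)))) -> (z*(((b+4)*(y+z))+((b+4)*(a+8))))
Apply DISTRIBUTE at root (target: (z*(((b+4)*(y+z))+((b+4)*(a+8))))): (z*(((b+4)*(y+z))+((b+4)*(a+8)))) -> ((z*((b+4)*(y+z)))+(z*((b+4)*(a+8))))
Apply DISTRIBUTE at LR (target: ((b+4)*(y+z))): ((z*((b+4)*(y+z)))+(z*((b+4)*(a+8)))) -> ((z*(((b+4)*y)+((b+4)*z)))+(z*((b+4)*(a+8))))
Apply FACTOR at root (target: ((z*(((b+4)*y)+((b+4)*z)))+(z*((b+4)*(a+8))))): ((z*(((b+4)*y)+((b+4)*z)))+(z*((b+4)*(a+8)))) -> (z*((((b+4)*y)+((b+4)*z))+((b+4)*(a+8))))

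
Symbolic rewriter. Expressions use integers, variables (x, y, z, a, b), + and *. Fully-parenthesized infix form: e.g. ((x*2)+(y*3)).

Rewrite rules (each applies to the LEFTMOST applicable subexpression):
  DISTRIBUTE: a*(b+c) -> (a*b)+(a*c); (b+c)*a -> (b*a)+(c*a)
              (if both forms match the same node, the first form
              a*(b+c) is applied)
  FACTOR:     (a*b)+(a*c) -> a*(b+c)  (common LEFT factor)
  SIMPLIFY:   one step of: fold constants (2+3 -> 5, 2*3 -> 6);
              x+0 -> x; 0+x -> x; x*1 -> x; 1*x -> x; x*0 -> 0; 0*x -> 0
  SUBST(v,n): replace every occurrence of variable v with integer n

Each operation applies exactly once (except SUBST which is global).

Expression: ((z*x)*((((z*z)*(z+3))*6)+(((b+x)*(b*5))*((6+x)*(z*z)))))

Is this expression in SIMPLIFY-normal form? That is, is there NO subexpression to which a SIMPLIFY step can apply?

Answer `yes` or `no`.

Answer: yes

Derivation:
Expression: ((z*x)*((((z*z)*(z+3))*6)+(((b+x)*(b*5))*((6+x)*(z*z)))))
Scanning for simplifiable subexpressions (pre-order)...
  at root: ((z*x)*((((z*z)*(z+3))*6)+(((b+x)*(b*5))*((6+x)*(z*z))))) (not simplifiable)
  at L: (z*x) (not simplifiable)
  at R: ((((z*z)*(z+3))*6)+(((b+x)*(b*5))*((6+x)*(z*z)))) (not simplifiable)
  at RL: (((z*z)*(z+3))*6) (not simplifiable)
  at RLL: ((z*z)*(z+3)) (not simplifiable)
  at RLLL: (z*z) (not simplifiable)
  at RLLR: (z+3) (not simplifiable)
  at RR: (((b+x)*(b*5))*((6+x)*(z*z))) (not simplifiable)
  at RRL: ((b+x)*(b*5)) (not simplifiable)
  at RRLL: (b+x) (not simplifiable)
  at RRLR: (b*5) (not simplifiable)
  at RRR: ((6+x)*(z*z)) (not simplifiable)
  at RRRL: (6+x) (not simplifiable)
  at RRRR: (z*z) (not simplifiable)
Result: no simplifiable subexpression found -> normal form.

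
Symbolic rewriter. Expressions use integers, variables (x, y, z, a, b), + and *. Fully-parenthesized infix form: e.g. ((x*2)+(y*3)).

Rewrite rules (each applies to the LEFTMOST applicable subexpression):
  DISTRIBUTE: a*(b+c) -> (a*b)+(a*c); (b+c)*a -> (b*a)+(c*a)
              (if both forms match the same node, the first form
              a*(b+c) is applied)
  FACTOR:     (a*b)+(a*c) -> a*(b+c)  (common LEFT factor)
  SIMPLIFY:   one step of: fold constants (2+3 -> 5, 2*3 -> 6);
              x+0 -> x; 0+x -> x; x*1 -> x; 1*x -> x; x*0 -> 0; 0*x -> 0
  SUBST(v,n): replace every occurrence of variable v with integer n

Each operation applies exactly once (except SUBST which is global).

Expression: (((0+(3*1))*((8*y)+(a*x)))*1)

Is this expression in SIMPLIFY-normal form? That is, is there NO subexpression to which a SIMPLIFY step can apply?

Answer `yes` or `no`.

Answer: no

Derivation:
Expression: (((0+(3*1))*((8*y)+(a*x)))*1)
Scanning for simplifiable subexpressions (pre-order)...
  at root: (((0+(3*1))*((8*y)+(a*x)))*1) (SIMPLIFIABLE)
  at L: ((0+(3*1))*((8*y)+(a*x))) (not simplifiable)
  at LL: (0+(3*1)) (SIMPLIFIABLE)
  at LLR: (3*1) (SIMPLIFIABLE)
  at LR: ((8*y)+(a*x)) (not simplifiable)
  at LRL: (8*y) (not simplifiable)
  at LRR: (a*x) (not simplifiable)
Found simplifiable subexpr at path root: (((0+(3*1))*((8*y)+(a*x)))*1)
One SIMPLIFY step would give: ((0+(3*1))*((8*y)+(a*x)))
-> NOT in normal form.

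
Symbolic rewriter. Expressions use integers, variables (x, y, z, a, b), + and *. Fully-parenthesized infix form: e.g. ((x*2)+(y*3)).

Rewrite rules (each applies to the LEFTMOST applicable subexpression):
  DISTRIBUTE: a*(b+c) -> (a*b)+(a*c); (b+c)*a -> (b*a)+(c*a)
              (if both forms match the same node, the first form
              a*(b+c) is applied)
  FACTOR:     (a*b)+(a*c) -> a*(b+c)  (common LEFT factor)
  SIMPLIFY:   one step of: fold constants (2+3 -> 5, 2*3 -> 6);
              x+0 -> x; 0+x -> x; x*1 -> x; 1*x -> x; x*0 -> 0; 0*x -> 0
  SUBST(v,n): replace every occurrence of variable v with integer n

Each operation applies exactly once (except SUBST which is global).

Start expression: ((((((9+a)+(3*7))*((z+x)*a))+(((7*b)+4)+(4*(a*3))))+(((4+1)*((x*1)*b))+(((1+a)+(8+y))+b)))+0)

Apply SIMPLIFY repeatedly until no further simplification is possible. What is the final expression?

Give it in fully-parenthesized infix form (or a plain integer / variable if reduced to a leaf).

Start: ((((((9+a)+(3*7))*((z+x)*a))+(((7*b)+4)+(4*(a*3))))+(((4+1)*((x*1)*b))+(((1+a)+(8+y))+b)))+0)
Step 1: at root: ((((((9+a)+(3*7))*((z+x)*a))+(((7*b)+4)+(4*(a*3))))+(((4+1)*((x*1)*b))+(((1+a)+(8+y))+b)))+0) -> (((((9+a)+(3*7))*((z+x)*a))+(((7*b)+4)+(4*(a*3))))+(((4+1)*((x*1)*b))+(((1+a)+(8+y))+b))); overall: ((((((9+a)+(3*7))*((z+x)*a))+(((7*b)+4)+(4*(a*3))))+(((4+1)*((x*1)*b))+(((1+a)+(8+y))+b)))+0) -> (((((9+a)+(3*7))*((z+x)*a))+(((7*b)+4)+(4*(a*3))))+(((4+1)*((x*1)*b))+(((1+a)+(8+y))+b)))
Step 2: at LLLR: (3*7) -> 21; overall: (((((9+a)+(3*7))*((z+x)*a))+(((7*b)+4)+(4*(a*3))))+(((4+1)*((x*1)*b))+(((1+a)+(8+y))+b))) -> (((((9+a)+21)*((z+x)*a))+(((7*b)+4)+(4*(a*3))))+(((4+1)*((x*1)*b))+(((1+a)+(8+y))+b)))
Step 3: at RLL: (4+1) -> 5; overall: (((((9+a)+21)*((z+x)*a))+(((7*b)+4)+(4*(a*3))))+(((4+1)*((x*1)*b))+(((1+a)+(8+y))+b))) -> (((((9+a)+21)*((z+x)*a))+(((7*b)+4)+(4*(a*3))))+((5*((x*1)*b))+(((1+a)+(8+y))+b)))
Step 4: at RLRL: (x*1) -> x; overall: (((((9+a)+21)*((z+x)*a))+(((7*b)+4)+(4*(a*3))))+((5*((x*1)*b))+(((1+a)+(8+y))+b))) -> (((((9+a)+21)*((z+x)*a))+(((7*b)+4)+(4*(a*3))))+((5*(x*b))+(((1+a)+(8+y))+b)))
Fixed point: (((((9+a)+21)*((z+x)*a))+(((7*b)+4)+(4*(a*3))))+((5*(x*b))+(((1+a)+(8+y))+b)))

Answer: (((((9+a)+21)*((z+x)*a))+(((7*b)+4)+(4*(a*3))))+((5*(x*b))+(((1+a)+(8+y))+b)))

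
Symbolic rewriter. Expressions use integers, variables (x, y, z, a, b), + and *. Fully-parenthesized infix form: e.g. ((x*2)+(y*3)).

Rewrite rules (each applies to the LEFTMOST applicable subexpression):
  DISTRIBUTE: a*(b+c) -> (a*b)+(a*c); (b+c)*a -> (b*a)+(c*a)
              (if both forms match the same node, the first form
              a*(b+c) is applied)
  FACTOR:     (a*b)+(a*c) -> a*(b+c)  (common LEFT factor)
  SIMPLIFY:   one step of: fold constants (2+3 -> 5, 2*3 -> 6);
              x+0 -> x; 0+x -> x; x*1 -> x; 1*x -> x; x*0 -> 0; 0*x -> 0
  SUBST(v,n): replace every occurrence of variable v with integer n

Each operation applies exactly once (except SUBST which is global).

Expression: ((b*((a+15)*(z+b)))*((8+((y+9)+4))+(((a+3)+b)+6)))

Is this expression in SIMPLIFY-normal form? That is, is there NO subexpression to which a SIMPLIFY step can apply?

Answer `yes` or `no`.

Answer: yes

Derivation:
Expression: ((b*((a+15)*(z+b)))*((8+((y+9)+4))+(((a+3)+b)+6)))
Scanning for simplifiable subexpressions (pre-order)...
  at root: ((b*((a+15)*(z+b)))*((8+((y+9)+4))+(((a+3)+b)+6))) (not simplifiable)
  at L: (b*((a+15)*(z+b))) (not simplifiable)
  at LR: ((a+15)*(z+b)) (not simplifiable)
  at LRL: (a+15) (not simplifiable)
  at LRR: (z+b) (not simplifiable)
  at R: ((8+((y+9)+4))+(((a+3)+b)+6)) (not simplifiable)
  at RL: (8+((y+9)+4)) (not simplifiable)
  at RLR: ((y+9)+4) (not simplifiable)
  at RLRL: (y+9) (not simplifiable)
  at RR: (((a+3)+b)+6) (not simplifiable)
  at RRL: ((a+3)+b) (not simplifiable)
  at RRLL: (a+3) (not simplifiable)
Result: no simplifiable subexpression found -> normal form.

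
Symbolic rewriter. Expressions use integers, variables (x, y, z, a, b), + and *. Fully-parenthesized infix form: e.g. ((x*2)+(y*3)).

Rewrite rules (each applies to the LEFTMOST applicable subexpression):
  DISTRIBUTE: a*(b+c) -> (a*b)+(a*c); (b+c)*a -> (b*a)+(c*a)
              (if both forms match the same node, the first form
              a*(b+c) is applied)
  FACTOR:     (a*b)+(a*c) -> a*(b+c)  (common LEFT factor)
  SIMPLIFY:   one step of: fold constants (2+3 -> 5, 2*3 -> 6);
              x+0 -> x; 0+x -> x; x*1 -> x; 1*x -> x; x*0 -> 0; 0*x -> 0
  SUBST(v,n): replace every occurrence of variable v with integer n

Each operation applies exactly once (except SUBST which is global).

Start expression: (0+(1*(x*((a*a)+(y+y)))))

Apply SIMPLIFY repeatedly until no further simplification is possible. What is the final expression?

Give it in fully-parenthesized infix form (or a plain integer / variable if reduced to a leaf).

Start: (0+(1*(x*((a*a)+(y+y)))))
Step 1: at root: (0+(1*(x*((a*a)+(y+y))))) -> (1*(x*((a*a)+(y+y)))); overall: (0+(1*(x*((a*a)+(y+y))))) -> (1*(x*((a*a)+(y+y))))
Step 2: at root: (1*(x*((a*a)+(y+y)))) -> (x*((a*a)+(y+y))); overall: (1*(x*((a*a)+(y+y)))) -> (x*((a*a)+(y+y)))
Fixed point: (x*((a*a)+(y+y)))

Answer: (x*((a*a)+(y+y)))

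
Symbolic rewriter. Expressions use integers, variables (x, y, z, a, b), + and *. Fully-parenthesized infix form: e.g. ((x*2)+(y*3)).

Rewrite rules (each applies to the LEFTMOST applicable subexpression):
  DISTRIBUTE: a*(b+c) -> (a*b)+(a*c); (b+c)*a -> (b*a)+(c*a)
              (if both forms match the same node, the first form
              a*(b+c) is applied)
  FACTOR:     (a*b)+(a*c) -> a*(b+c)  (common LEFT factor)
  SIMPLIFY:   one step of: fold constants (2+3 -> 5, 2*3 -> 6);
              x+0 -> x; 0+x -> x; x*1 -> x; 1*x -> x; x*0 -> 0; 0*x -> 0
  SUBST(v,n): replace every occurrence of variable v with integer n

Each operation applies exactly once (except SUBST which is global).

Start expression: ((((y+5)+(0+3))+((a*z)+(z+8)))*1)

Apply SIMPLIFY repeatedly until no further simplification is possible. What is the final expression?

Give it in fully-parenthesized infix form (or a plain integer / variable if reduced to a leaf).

Start: ((((y+5)+(0+3))+((a*z)+(z+8)))*1)
Step 1: at root: ((((y+5)+(0+3))+((a*z)+(z+8)))*1) -> (((y+5)+(0+3))+((a*z)+(z+8))); overall: ((((y+5)+(0+3))+((a*z)+(z+8)))*1) -> (((y+5)+(0+3))+((a*z)+(z+8)))
Step 2: at LR: (0+3) -> 3; overall: (((y+5)+(0+3))+((a*z)+(z+8))) -> (((y+5)+3)+((a*z)+(z+8)))
Fixed point: (((y+5)+3)+((a*z)+(z+8)))

Answer: (((y+5)+3)+((a*z)+(z+8)))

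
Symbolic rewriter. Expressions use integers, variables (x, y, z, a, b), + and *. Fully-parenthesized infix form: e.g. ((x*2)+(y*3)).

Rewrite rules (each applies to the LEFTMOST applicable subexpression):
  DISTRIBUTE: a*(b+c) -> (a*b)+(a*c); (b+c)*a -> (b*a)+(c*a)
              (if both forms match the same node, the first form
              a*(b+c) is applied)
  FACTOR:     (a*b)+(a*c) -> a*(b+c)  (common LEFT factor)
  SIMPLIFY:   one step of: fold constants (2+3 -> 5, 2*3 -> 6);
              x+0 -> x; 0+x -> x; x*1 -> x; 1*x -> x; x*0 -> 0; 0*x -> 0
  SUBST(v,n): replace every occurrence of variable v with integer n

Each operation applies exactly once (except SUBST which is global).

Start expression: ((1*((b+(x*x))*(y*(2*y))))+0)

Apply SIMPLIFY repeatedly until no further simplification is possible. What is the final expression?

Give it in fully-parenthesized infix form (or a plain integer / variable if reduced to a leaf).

Answer: ((b+(x*x))*(y*(2*y)))

Derivation:
Start: ((1*((b+(x*x))*(y*(2*y))))+0)
Step 1: at root: ((1*((b+(x*x))*(y*(2*y))))+0) -> (1*((b+(x*x))*(y*(2*y)))); overall: ((1*((b+(x*x))*(y*(2*y))))+0) -> (1*((b+(x*x))*(y*(2*y))))
Step 2: at root: (1*((b+(x*x))*(y*(2*y)))) -> ((b+(x*x))*(y*(2*y))); overall: (1*((b+(x*x))*(y*(2*y)))) -> ((b+(x*x))*(y*(2*y)))
Fixed point: ((b+(x*x))*(y*(2*y)))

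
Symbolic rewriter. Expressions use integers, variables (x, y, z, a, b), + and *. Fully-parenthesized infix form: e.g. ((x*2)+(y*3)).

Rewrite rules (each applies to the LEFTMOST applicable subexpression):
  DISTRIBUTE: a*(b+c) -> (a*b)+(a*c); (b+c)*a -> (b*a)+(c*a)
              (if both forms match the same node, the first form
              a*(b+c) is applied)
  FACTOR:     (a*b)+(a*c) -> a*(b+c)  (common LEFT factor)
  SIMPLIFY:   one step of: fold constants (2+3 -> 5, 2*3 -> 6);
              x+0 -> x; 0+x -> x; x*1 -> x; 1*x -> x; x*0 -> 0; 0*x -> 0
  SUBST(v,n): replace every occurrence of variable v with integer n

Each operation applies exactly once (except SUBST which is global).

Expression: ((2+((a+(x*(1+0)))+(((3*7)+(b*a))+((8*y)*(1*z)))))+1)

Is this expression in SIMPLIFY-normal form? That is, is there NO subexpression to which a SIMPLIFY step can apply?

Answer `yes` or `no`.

Expression: ((2+((a+(x*(1+0)))+(((3*7)+(b*a))+((8*y)*(1*z)))))+1)
Scanning for simplifiable subexpressions (pre-order)...
  at root: ((2+((a+(x*(1+0)))+(((3*7)+(b*a))+((8*y)*(1*z)))))+1) (not simplifiable)
  at L: (2+((a+(x*(1+0)))+(((3*7)+(b*a))+((8*y)*(1*z))))) (not simplifiable)
  at LR: ((a+(x*(1+0)))+(((3*7)+(b*a))+((8*y)*(1*z)))) (not simplifiable)
  at LRL: (a+(x*(1+0))) (not simplifiable)
  at LRLR: (x*(1+0)) (not simplifiable)
  at LRLRR: (1+0) (SIMPLIFIABLE)
  at LRR: (((3*7)+(b*a))+((8*y)*(1*z))) (not simplifiable)
  at LRRL: ((3*7)+(b*a)) (not simplifiable)
  at LRRLL: (3*7) (SIMPLIFIABLE)
  at LRRLR: (b*a) (not simplifiable)
  at LRRR: ((8*y)*(1*z)) (not simplifiable)
  at LRRRL: (8*y) (not simplifiable)
  at LRRRR: (1*z) (SIMPLIFIABLE)
Found simplifiable subexpr at path LRLRR: (1+0)
One SIMPLIFY step would give: ((2+((a+(x*1))+(((3*7)+(b*a))+((8*y)*(1*z)))))+1)
-> NOT in normal form.

Answer: no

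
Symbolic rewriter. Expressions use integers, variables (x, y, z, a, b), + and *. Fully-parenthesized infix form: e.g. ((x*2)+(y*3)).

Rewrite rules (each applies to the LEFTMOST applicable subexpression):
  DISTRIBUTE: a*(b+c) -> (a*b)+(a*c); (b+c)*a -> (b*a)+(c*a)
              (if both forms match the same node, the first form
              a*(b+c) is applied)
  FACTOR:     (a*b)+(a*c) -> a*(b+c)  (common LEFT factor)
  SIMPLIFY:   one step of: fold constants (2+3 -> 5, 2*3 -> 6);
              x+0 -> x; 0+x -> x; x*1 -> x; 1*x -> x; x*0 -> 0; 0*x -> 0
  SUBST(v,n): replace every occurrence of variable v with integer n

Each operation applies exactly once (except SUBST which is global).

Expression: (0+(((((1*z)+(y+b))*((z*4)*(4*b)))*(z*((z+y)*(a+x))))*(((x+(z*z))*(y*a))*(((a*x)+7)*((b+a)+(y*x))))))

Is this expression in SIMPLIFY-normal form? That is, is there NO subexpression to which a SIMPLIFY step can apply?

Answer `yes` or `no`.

Answer: no

Derivation:
Expression: (0+(((((1*z)+(y+b))*((z*4)*(4*b)))*(z*((z+y)*(a+x))))*(((x+(z*z))*(y*a))*(((a*x)+7)*((b+a)+(y*x))))))
Scanning for simplifiable subexpressions (pre-order)...
  at root: (0+(((((1*z)+(y+b))*((z*4)*(4*b)))*(z*((z+y)*(a+x))))*(((x+(z*z))*(y*a))*(((a*x)+7)*((b+a)+(y*x)))))) (SIMPLIFIABLE)
  at R: (((((1*z)+(y+b))*((z*4)*(4*b)))*(z*((z+y)*(a+x))))*(((x+(z*z))*(y*a))*(((a*x)+7)*((b+a)+(y*x))))) (not simplifiable)
  at RL: ((((1*z)+(y+b))*((z*4)*(4*b)))*(z*((z+y)*(a+x)))) (not simplifiable)
  at RLL: (((1*z)+(y+b))*((z*4)*(4*b))) (not simplifiable)
  at RLLL: ((1*z)+(y+b)) (not simplifiable)
  at RLLLL: (1*z) (SIMPLIFIABLE)
  at RLLLR: (y+b) (not simplifiable)
  at RLLR: ((z*4)*(4*b)) (not simplifiable)
  at RLLRL: (z*4) (not simplifiable)
  at RLLRR: (4*b) (not simplifiable)
  at RLR: (z*((z+y)*(a+x))) (not simplifiable)
  at RLRR: ((z+y)*(a+x)) (not simplifiable)
  at RLRRL: (z+y) (not simplifiable)
  at RLRRR: (a+x) (not simplifiable)
  at RR: (((x+(z*z))*(y*a))*(((a*x)+7)*((b+a)+(y*x)))) (not simplifiable)
  at RRL: ((x+(z*z))*(y*a)) (not simplifiable)
  at RRLL: (x+(z*z)) (not simplifiable)
  at RRLLR: (z*z) (not simplifiable)
  at RRLR: (y*a) (not simplifiable)
  at RRR: (((a*x)+7)*((b+a)+(y*x))) (not simplifiable)
  at RRRL: ((a*x)+7) (not simplifiable)
  at RRRLL: (a*x) (not simplifiable)
  at RRRR: ((b+a)+(y*x)) (not simplifiable)
  at RRRRL: (b+a) (not simplifiable)
  at RRRRR: (y*x) (not simplifiable)
Found simplifiable subexpr at path root: (0+(((((1*z)+(y+b))*((z*4)*(4*b)))*(z*((z+y)*(a+x))))*(((x+(z*z))*(y*a))*(((a*x)+7)*((b+a)+(y*x))))))
One SIMPLIFY step would give: (((((1*z)+(y+b))*((z*4)*(4*b)))*(z*((z+y)*(a+x))))*(((x+(z*z))*(y*a))*(((a*x)+7)*((b+a)+(y*x)))))
-> NOT in normal form.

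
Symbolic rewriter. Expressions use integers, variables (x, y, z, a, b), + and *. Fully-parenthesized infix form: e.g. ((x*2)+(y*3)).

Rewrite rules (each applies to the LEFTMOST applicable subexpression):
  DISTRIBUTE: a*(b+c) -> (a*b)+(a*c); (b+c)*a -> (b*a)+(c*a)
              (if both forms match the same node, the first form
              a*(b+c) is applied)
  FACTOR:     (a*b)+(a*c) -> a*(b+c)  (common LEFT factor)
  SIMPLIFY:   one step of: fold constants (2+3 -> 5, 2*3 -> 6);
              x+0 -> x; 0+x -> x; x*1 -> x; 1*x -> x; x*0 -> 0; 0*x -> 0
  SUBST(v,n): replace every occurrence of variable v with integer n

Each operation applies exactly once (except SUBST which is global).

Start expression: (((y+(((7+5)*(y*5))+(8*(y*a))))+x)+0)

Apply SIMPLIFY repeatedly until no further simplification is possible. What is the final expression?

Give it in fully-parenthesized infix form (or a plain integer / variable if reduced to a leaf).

Start: (((y+(((7+5)*(y*5))+(8*(y*a))))+x)+0)
Step 1: at root: (((y+(((7+5)*(y*5))+(8*(y*a))))+x)+0) -> ((y+(((7+5)*(y*5))+(8*(y*a))))+x); overall: (((y+(((7+5)*(y*5))+(8*(y*a))))+x)+0) -> ((y+(((7+5)*(y*5))+(8*(y*a))))+x)
Step 2: at LRLL: (7+5) -> 12; overall: ((y+(((7+5)*(y*5))+(8*(y*a))))+x) -> ((y+((12*(y*5))+(8*(y*a))))+x)
Fixed point: ((y+((12*(y*5))+(8*(y*a))))+x)

Answer: ((y+((12*(y*5))+(8*(y*a))))+x)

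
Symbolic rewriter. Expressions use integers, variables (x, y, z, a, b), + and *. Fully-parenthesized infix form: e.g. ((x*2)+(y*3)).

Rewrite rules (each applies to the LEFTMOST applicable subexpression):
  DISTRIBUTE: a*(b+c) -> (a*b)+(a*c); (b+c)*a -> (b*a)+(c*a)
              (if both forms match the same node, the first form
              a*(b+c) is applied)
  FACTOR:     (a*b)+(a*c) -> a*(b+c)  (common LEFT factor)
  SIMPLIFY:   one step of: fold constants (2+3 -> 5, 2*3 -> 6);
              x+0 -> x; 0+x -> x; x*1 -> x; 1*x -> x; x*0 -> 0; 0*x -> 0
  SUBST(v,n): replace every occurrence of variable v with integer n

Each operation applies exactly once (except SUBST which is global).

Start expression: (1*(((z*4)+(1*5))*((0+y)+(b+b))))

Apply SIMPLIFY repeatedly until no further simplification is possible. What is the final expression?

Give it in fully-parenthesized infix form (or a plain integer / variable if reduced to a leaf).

Answer: (((z*4)+5)*(y+(b+b)))

Derivation:
Start: (1*(((z*4)+(1*5))*((0+y)+(b+b))))
Step 1: at root: (1*(((z*4)+(1*5))*((0+y)+(b+b)))) -> (((z*4)+(1*5))*((0+y)+(b+b))); overall: (1*(((z*4)+(1*5))*((0+y)+(b+b)))) -> (((z*4)+(1*5))*((0+y)+(b+b)))
Step 2: at LR: (1*5) -> 5; overall: (((z*4)+(1*5))*((0+y)+(b+b))) -> (((z*4)+5)*((0+y)+(b+b)))
Step 3: at RL: (0+y) -> y; overall: (((z*4)+5)*((0+y)+(b+b))) -> (((z*4)+5)*(y+(b+b)))
Fixed point: (((z*4)+5)*(y+(b+b)))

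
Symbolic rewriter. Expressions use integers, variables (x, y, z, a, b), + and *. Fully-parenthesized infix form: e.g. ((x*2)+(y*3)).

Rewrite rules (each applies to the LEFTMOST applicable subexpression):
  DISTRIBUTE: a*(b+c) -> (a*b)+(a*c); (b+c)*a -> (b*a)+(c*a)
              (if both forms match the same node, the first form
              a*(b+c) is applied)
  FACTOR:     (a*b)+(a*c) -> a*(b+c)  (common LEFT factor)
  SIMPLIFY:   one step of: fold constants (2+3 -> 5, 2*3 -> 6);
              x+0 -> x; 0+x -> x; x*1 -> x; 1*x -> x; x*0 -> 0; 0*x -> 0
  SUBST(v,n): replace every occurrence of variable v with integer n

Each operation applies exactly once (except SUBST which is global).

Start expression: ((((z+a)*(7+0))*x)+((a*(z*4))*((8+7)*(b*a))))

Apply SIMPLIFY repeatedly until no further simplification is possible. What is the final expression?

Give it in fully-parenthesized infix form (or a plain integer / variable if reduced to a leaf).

Start: ((((z+a)*(7+0))*x)+((a*(z*4))*((8+7)*(b*a))))
Step 1: at LLR: (7+0) -> 7; overall: ((((z+a)*(7+0))*x)+((a*(z*4))*((8+7)*(b*a)))) -> ((((z+a)*7)*x)+((a*(z*4))*((8+7)*(b*a))))
Step 2: at RRL: (8+7) -> 15; overall: ((((z+a)*7)*x)+((a*(z*4))*((8+7)*(b*a)))) -> ((((z+a)*7)*x)+((a*(z*4))*(15*(b*a))))
Fixed point: ((((z+a)*7)*x)+((a*(z*4))*(15*(b*a))))

Answer: ((((z+a)*7)*x)+((a*(z*4))*(15*(b*a))))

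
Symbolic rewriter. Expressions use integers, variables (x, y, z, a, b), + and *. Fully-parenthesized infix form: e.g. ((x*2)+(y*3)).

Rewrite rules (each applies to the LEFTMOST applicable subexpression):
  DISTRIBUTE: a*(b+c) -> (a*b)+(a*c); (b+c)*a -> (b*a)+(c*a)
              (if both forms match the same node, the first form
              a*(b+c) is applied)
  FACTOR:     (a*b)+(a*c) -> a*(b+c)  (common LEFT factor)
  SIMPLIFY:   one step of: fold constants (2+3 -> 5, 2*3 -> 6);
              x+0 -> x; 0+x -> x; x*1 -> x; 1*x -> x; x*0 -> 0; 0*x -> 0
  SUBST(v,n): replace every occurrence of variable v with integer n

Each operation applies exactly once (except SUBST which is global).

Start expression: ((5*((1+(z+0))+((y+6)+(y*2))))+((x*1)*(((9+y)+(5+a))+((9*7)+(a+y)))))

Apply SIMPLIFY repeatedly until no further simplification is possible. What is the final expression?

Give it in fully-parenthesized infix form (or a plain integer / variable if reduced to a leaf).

Answer: ((5*((1+z)+((y+6)+(y*2))))+(x*(((9+y)+(5+a))+(63+(a+y)))))

Derivation:
Start: ((5*((1+(z+0))+((y+6)+(y*2))))+((x*1)*(((9+y)+(5+a))+((9*7)+(a+y)))))
Step 1: at LRLR: (z+0) -> z; overall: ((5*((1+(z+0))+((y+6)+(y*2))))+((x*1)*(((9+y)+(5+a))+((9*7)+(a+y))))) -> ((5*((1+z)+((y+6)+(y*2))))+((x*1)*(((9+y)+(5+a))+((9*7)+(a+y)))))
Step 2: at RL: (x*1) -> x; overall: ((5*((1+z)+((y+6)+(y*2))))+((x*1)*(((9+y)+(5+a))+((9*7)+(a+y))))) -> ((5*((1+z)+((y+6)+(y*2))))+(x*(((9+y)+(5+a))+((9*7)+(a+y)))))
Step 3: at RRRL: (9*7) -> 63; overall: ((5*((1+z)+((y+6)+(y*2))))+(x*(((9+y)+(5+a))+((9*7)+(a+y))))) -> ((5*((1+z)+((y+6)+(y*2))))+(x*(((9+y)+(5+a))+(63+(a+y)))))
Fixed point: ((5*((1+z)+((y+6)+(y*2))))+(x*(((9+y)+(5+a))+(63+(a+y)))))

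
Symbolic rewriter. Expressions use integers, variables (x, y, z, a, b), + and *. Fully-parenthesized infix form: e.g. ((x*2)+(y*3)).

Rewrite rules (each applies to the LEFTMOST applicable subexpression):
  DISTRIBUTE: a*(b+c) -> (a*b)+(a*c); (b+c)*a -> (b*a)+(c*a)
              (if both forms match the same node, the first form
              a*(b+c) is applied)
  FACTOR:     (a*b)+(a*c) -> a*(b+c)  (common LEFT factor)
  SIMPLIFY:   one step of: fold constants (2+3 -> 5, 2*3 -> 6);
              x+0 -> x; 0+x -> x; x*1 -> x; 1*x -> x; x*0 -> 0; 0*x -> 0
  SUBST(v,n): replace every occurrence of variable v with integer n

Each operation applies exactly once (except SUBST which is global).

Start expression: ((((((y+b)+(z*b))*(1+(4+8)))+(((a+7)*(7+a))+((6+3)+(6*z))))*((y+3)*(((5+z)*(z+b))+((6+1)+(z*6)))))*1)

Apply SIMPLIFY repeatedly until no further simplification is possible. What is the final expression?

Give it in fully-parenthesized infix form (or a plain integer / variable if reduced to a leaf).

Answer: (((((y+b)+(z*b))*13)+(((a+7)*(7+a))+(9+(6*z))))*((y+3)*(((5+z)*(z+b))+(7+(z*6)))))

Derivation:
Start: ((((((y+b)+(z*b))*(1+(4+8)))+(((a+7)*(7+a))+((6+3)+(6*z))))*((y+3)*(((5+z)*(z+b))+((6+1)+(z*6)))))*1)
Step 1: at root: ((((((y+b)+(z*b))*(1+(4+8)))+(((a+7)*(7+a))+((6+3)+(6*z))))*((y+3)*(((5+z)*(z+b))+((6+1)+(z*6)))))*1) -> (((((y+b)+(z*b))*(1+(4+8)))+(((a+7)*(7+a))+((6+3)+(6*z))))*((y+3)*(((5+z)*(z+b))+((6+1)+(z*6))))); overall: ((((((y+b)+(z*b))*(1+(4+8)))+(((a+7)*(7+a))+((6+3)+(6*z))))*((y+3)*(((5+z)*(z+b))+((6+1)+(z*6)))))*1) -> (((((y+b)+(z*b))*(1+(4+8)))+(((a+7)*(7+a))+((6+3)+(6*z))))*((y+3)*(((5+z)*(z+b))+((6+1)+(z*6)))))
Step 2: at LLRR: (4+8) -> 12; overall: (((((y+b)+(z*b))*(1+(4+8)))+(((a+7)*(7+a))+((6+3)+(6*z))))*((y+3)*(((5+z)*(z+b))+((6+1)+(z*6))))) -> (((((y+b)+(z*b))*(1+12))+(((a+7)*(7+a))+((6+3)+(6*z))))*((y+3)*(((5+z)*(z+b))+((6+1)+(z*6)))))
Step 3: at LLR: (1+12) -> 13; overall: (((((y+b)+(z*b))*(1+12))+(((a+7)*(7+a))+((6+3)+(6*z))))*((y+3)*(((5+z)*(z+b))+((6+1)+(z*6))))) -> (((((y+b)+(z*b))*13)+(((a+7)*(7+a))+((6+3)+(6*z))))*((y+3)*(((5+z)*(z+b))+((6+1)+(z*6)))))
Step 4: at LRRL: (6+3) -> 9; overall: (((((y+b)+(z*b))*13)+(((a+7)*(7+a))+((6+3)+(6*z))))*((y+3)*(((5+z)*(z+b))+((6+1)+(z*6))))) -> (((((y+b)+(z*b))*13)+(((a+7)*(7+a))+(9+(6*z))))*((y+3)*(((5+z)*(z+b))+((6+1)+(z*6)))))
Step 5: at RRRL: (6+1) -> 7; overall: (((((y+b)+(z*b))*13)+(((a+7)*(7+a))+(9+(6*z))))*((y+3)*(((5+z)*(z+b))+((6+1)+(z*6))))) -> (((((y+b)+(z*b))*13)+(((a+7)*(7+a))+(9+(6*z))))*((y+3)*(((5+z)*(z+b))+(7+(z*6)))))
Fixed point: (((((y+b)+(z*b))*13)+(((a+7)*(7+a))+(9+(6*z))))*((y+3)*(((5+z)*(z+b))+(7+(z*6)))))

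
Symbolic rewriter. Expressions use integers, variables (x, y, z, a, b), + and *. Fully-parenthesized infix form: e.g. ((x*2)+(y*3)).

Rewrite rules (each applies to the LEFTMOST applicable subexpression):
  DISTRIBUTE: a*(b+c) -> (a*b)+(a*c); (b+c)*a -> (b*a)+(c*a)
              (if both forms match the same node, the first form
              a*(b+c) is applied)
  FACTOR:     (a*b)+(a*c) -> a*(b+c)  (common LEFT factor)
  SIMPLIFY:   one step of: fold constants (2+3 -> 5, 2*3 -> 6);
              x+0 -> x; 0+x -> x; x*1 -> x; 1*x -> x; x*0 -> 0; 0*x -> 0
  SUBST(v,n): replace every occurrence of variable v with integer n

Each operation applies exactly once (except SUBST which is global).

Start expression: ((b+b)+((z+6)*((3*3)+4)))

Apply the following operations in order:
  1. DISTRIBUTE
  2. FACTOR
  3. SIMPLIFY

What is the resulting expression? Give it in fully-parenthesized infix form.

Answer: ((b+b)+((z+6)*(9+4)))

Derivation:
Start: ((b+b)+((z+6)*((3*3)+4)))
Apply DISTRIBUTE at R (target: ((z+6)*((3*3)+4))): ((b+b)+((z+6)*((3*3)+4))) -> ((b+b)+(((z+6)*(3*3))+((z+6)*4)))
Apply FACTOR at R (target: (((z+6)*(3*3))+((z+6)*4))): ((b+b)+(((z+6)*(3*3))+((z+6)*4))) -> ((b+b)+((z+6)*((3*3)+4)))
Apply SIMPLIFY at RRL (target: (3*3)): ((b+b)+((z+6)*((3*3)+4))) -> ((b+b)+((z+6)*(9+4)))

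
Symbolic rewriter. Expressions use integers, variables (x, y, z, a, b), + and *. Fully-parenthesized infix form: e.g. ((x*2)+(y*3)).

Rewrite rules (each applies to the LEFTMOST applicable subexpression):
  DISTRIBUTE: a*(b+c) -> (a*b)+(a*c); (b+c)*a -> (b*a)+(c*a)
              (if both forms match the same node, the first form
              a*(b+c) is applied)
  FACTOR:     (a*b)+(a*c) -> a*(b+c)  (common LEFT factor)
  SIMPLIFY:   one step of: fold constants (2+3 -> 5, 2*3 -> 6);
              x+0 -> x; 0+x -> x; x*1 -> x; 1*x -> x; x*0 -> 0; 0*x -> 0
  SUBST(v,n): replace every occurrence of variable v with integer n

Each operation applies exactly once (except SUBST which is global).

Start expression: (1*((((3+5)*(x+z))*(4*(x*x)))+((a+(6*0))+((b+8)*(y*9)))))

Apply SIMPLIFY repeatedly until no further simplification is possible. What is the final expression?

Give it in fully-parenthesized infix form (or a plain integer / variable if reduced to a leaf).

Start: (1*((((3+5)*(x+z))*(4*(x*x)))+((a+(6*0))+((b+8)*(y*9)))))
Step 1: at root: (1*((((3+5)*(x+z))*(4*(x*x)))+((a+(6*0))+((b+8)*(y*9))))) -> ((((3+5)*(x+z))*(4*(x*x)))+((a+(6*0))+((b+8)*(y*9)))); overall: (1*((((3+5)*(x+z))*(4*(x*x)))+((a+(6*0))+((b+8)*(y*9))))) -> ((((3+5)*(x+z))*(4*(x*x)))+((a+(6*0))+((b+8)*(y*9))))
Step 2: at LLL: (3+5) -> 8; overall: ((((3+5)*(x+z))*(4*(x*x)))+((a+(6*0))+((b+8)*(y*9)))) -> (((8*(x+z))*(4*(x*x)))+((a+(6*0))+((b+8)*(y*9))))
Step 3: at RLR: (6*0) -> 0; overall: (((8*(x+z))*(4*(x*x)))+((a+(6*0))+((b+8)*(y*9)))) -> (((8*(x+z))*(4*(x*x)))+((a+0)+((b+8)*(y*9))))
Step 4: at RL: (a+0) -> a; overall: (((8*(x+z))*(4*(x*x)))+((a+0)+((b+8)*(y*9)))) -> (((8*(x+z))*(4*(x*x)))+(a+((b+8)*(y*9))))
Fixed point: (((8*(x+z))*(4*(x*x)))+(a+((b+8)*(y*9))))

Answer: (((8*(x+z))*(4*(x*x)))+(a+((b+8)*(y*9))))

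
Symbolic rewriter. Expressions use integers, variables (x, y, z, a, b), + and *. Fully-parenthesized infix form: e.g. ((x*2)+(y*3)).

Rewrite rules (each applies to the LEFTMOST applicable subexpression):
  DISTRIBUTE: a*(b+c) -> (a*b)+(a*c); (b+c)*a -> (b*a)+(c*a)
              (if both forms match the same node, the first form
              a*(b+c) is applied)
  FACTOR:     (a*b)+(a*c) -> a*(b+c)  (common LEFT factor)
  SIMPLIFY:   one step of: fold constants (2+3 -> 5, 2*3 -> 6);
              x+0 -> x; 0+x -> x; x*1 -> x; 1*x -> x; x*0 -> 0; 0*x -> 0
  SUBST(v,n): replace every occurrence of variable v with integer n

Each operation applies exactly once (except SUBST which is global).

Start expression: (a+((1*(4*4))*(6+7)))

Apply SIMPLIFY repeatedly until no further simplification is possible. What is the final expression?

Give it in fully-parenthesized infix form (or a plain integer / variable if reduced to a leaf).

Answer: (a+208)

Derivation:
Start: (a+((1*(4*4))*(6+7)))
Step 1: at RL: (1*(4*4)) -> (4*4); overall: (a+((1*(4*4))*(6+7))) -> (a+((4*4)*(6+7)))
Step 2: at RL: (4*4) -> 16; overall: (a+((4*4)*(6+7))) -> (a+(16*(6+7)))
Step 3: at RR: (6+7) -> 13; overall: (a+(16*(6+7))) -> (a+(16*13))
Step 4: at R: (16*13) -> 208; overall: (a+(16*13)) -> (a+208)
Fixed point: (a+208)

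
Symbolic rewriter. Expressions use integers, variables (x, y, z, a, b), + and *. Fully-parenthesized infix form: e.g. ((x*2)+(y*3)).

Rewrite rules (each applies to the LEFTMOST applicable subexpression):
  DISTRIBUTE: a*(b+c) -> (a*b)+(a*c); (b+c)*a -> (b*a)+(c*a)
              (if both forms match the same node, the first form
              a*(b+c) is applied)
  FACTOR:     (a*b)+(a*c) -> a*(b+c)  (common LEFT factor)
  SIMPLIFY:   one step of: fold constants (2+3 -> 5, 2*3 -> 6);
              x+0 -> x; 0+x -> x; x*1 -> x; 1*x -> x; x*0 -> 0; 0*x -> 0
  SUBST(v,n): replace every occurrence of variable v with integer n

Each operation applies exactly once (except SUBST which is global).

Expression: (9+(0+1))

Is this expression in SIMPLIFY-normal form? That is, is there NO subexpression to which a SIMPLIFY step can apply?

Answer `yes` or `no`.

Answer: no

Derivation:
Expression: (9+(0+1))
Scanning for simplifiable subexpressions (pre-order)...
  at root: (9+(0+1)) (not simplifiable)
  at R: (0+1) (SIMPLIFIABLE)
Found simplifiable subexpr at path R: (0+1)
One SIMPLIFY step would give: (9+1)
-> NOT in normal form.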